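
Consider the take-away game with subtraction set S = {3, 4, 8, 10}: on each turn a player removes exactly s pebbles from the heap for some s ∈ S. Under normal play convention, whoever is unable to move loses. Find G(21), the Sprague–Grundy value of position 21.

2

n :  0  1  2  3  4  5  6  7  8  9 10 11 12 13 14 15 16 17 18 19 20 21
G :  0  0  0  1  1  1  2  0  2  3  1  3  4  0  0  2  1  1  3  0  0  2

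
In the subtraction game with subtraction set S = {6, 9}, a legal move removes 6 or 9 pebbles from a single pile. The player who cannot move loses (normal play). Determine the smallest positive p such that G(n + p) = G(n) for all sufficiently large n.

15

n :  0  1  2  3  4  5  6  7  8  9 10 11 12 13 14 15 16 17 18 19 20 21 22 23 24 25 26 27 28 29 30 31
G :  0  0  0  0  0  0  1  1  1  1  1  1  2  2  2  0  0  0  0  0  0  1  1  1  1  1  1  2  2  2  0  0
G(n+15) = G(n) holds for n = 0,…,8 (a full window of length max(S) = 9), so the sequence is purely periodic with period 15.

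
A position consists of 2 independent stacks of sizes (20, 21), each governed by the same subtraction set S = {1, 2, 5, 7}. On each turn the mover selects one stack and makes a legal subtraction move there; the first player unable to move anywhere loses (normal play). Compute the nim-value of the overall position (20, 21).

2

All stacks use S = {1, 2, 5, 7}:
G(0) = 0
G(1) = mex{0} = 1
G(2) = mex{1,0} = 2
G(3) = mex{2,1} = 0
G(4) = mex{0,2} = 1
G(5) = mex{1,0,0} = 2
G(6) = mex{2,1,1} = 0
G(7) = mex{0,2,2,0} = 1
G(8) = mex{1,0,0,1} = 2
G(9) = mex{2,1,1,2} = 0
G(10) = mex{0,2,2,0} = 1
G(11) = mex{1,0,0,1} = 2
G(12) = mex{2,1,1,2} = 0
G(13) = mex{0,2,2,0} = 1
G(14) = mex{1,0,0,1} = 2
G(15) = mex{2,1,1,2} = 0
G(16) = mex{0,2,2,0} = 1
G(17) = mex{1,0,0,1} = 2
G(18) = mex{2,1,1,2} = 0
G(19) = mex{0,2,2,0} = 1
G(20) = mex{1,0,0,1} = 2
G(21) = mex{2,1,1,2} = 0
Stack A: G(20) = 2.
Stack B: G(21) = 0.
Combined Grundy value = 2 ⊕ 0 = 2.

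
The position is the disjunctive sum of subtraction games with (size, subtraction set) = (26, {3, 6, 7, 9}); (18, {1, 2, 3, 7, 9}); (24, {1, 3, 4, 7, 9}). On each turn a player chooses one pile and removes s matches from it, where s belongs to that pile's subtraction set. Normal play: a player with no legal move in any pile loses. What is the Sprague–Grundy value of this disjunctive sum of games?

2

Pile A, S = {3, 6, 7, 9}:
G(0) = 0
G(1) = mex{} = 0
G(2) = mex{} = 0
G(3) = mex{0} = 1
G(4) = mex{0} = 1
G(5) = mex{0} = 1
G(6) = mex{1,0} = 2
G(7) = mex{1,0,0} = 2
G(8) = mex{1,0,0} = 2
G(9) = mex{2,1,0,0} = 3
G(10) = mex{2,1,1,0} = 3
G(11) = mex{2,1,1,0} = 3
G(12) = mex{3,2,1,1} = 0
G(13) = mex{3,2,2,1} = 0
G(14) = mex{3,2,2,1} = 0
G(15) = mex{0,3,2,2} = 1
G(16) = mex{0,3,3,2} = 1
G(17) = mex{0,3,3,2} = 1
G(18) = mex{1,0,3,3} = 2
G(19) = mex{1,0,0,3} = 2
G(20) = mex{1,0,0,3} = 2
G(21) = mex{2,1,0,0} = 3
G(22) = mex{2,1,1,0} = 3
G(23) = mex{2,1,1,0} = 3
G(24) = mex{3,2,1,1} = 0
G(25) = mex{3,2,2,1} = 0
G(26) = mex{3,2,2,1} = 0
G_A(26) = 0.
Pile B, S = {1, 2, 3, 7, 9}:
n :  0  1  2  3  4  5  6  7  8  9 10 11 12 13 14 15 16 17 18
G :  0  1  2  3  0  1  2  3  0  1  2  3  0  1  2  3  0  1  2
G_B(18) = 2.
Pile C, S = {1, 3, 4, 7, 9}:
n :  0  1  2  3  4  5  6  7  8  9 10 11 12 13 14 15 16 17 18 19 20 21 22 23 24
G :  0  1  0  1  2  3  2  3  0  1  0  1  2  3  2  3  0  1  0  1  2  3  2  3  0
G_C(24) = 0.
Combined Grundy value = 0 ⊕ 2 ⊕ 0 = 2.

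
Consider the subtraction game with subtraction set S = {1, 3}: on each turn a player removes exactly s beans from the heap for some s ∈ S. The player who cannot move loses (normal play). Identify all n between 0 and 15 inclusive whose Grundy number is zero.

G(0) = 0
G(1) = mex{0} = 1
G(2) = mex{1} = 0
G(3) = mex{0,0} = 1
G(4) = mex{1,1} = 0
G(5) = mex{0,0} = 1
G(6) = mex{1,1} = 0
G(7) = mex{0,0} = 1
G(8) = mex{1,1} = 0
G(9) = mex{0,0} = 1
G(10) = mex{1,1} = 0
G(11) = mex{0,0} = 1
G(12) = mex{1,1} = 0
G(13) = mex{0,0} = 1
G(14) = mex{1,1} = 0
G(15) = mex{0,0} = 1
P-positions are exactly the n with G(n) = 0.

0, 2, 4, 6, 8, 10, 12, 14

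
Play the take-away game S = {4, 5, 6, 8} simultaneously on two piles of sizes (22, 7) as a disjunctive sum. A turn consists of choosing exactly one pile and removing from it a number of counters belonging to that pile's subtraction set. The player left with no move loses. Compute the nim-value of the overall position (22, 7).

3

All piles use S = {4, 5, 6, 8}:
n :  0  1  2  3  4  5  6  7  8  9 10 11 12 13 14 15 16 17 18 19 20 21 22
G :  0  0  0  0  1  1  1  1  2  2  2  2  0  0  0  0  1  1  1  1  2  2  2
Pile A: G(22) = 2.
Pile B: G(7) = 1.
Combined Grundy value = 2 ⊕ 1 = 3.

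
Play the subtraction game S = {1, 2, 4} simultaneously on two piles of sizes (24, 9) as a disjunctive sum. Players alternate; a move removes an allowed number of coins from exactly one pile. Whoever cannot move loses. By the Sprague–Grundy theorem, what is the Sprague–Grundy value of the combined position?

All piles use S = {1, 2, 4}:
n :  0  1  2  3  4  5  6  7  8  9 10 11 12 13 14 15 16 17 18 19 20 21 22 23 24
G :  0  1  2  0  1  2  0  1  2  0  1  2  0  1  2  0  1  2  0  1  2  0  1  2  0
Pile A: G(24) = 0.
Pile B: G(9) = 0.
Combined Grundy value = 0 ⊕ 0 = 0.

0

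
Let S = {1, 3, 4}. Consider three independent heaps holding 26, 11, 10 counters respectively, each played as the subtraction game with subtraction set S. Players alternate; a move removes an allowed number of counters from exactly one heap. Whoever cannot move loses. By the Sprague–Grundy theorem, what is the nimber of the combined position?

All heaps use S = {1, 3, 4}:
G(0) = 0
G(1) = mex{0} = 1
G(2) = mex{1} = 0
G(3) = mex{0,0} = 1
G(4) = mex{1,1,0} = 2
G(5) = mex{2,0,1} = 3
G(6) = mex{3,1,0} = 2
G(7) = mex{2,2,1} = 0
G(8) = mex{0,3,2} = 1
G(9) = mex{1,2,3} = 0
G(10) = mex{0,0,2} = 1
G(11) = mex{1,1,0} = 2
G(12) = mex{2,0,1} = 3
G(13) = mex{3,1,0} = 2
G(14) = mex{2,2,1} = 0
G(15) = mex{0,3,2} = 1
G(16) = mex{1,2,3} = 0
G(17) = mex{0,0,2} = 1
G(18) = mex{1,1,0} = 2
G(19) = mex{2,0,1} = 3
G(20) = mex{3,1,0} = 2
G(21) = mex{2,2,1} = 0
G(22) = mex{0,3,2} = 1
G(23) = mex{1,2,3} = 0
G(24) = mex{0,0,2} = 1
G(25) = mex{1,1,0} = 2
G(26) = mex{2,0,1} = 3
Heap A: G(26) = 3.
Heap B: G(11) = 2.
Heap C: G(10) = 1.
Combined Grundy value = 3 ⊕ 2 ⊕ 1 = 0.

0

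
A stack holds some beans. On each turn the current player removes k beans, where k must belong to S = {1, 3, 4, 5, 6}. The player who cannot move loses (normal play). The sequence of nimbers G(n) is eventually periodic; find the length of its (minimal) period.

G(0) = 0
G(1) = mex{0} = 1
G(2) = mex{1} = 0
G(3) = mex{0,0} = 1
G(4) = mex{1,1,0} = 2
G(5) = mex{2,0,1,0} = 3
G(6) = mex{3,1,0,1,0} = 2
G(7) = mex{2,2,1,0,1} = 3
G(8) = mex{3,3,2,1,0} = 4
G(9) = mex{4,2,3,2,1} = 0
G(10) = mex{0,3,2,3,2} = 1
G(11) = mex{1,4,3,2,3} = 0
G(12) = mex{0,0,4,3,2} = 1
G(13) = mex{1,1,0,4,3} = 2
G(14) = mex{2,0,1,0,4} = 3
G(15) = mex{3,1,0,1,0} = 2
G(16) = mex{2,2,1,0,1} = 3
G(17) = mex{3,3,2,1,0} = 4
G(18) = mex{4,2,3,2,1} = 0
G(19) = mex{0,3,2,3,2} = 1
G(n+9) = G(n) holds for n = 0,…,5 (a full window of length max(S) = 6), so the sequence is purely periodic with period 9.

9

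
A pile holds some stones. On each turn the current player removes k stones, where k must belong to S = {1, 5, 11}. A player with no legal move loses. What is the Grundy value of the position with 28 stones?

G(0) = 0
G(1) = mex{0} = 1
G(2) = mex{1} = 0
G(3) = mex{0} = 1
G(4) = mex{1} = 0
G(5) = mex{0,0} = 1
G(6) = mex{1,1} = 0
G(7) = mex{0,0} = 1
G(8) = mex{1,1} = 0
G(9) = mex{0,0} = 1
G(10) = mex{1,1} = 0
G(11) = mex{0,0,0} = 1
G(12) = mex{1,1,1} = 0
G(13) = mex{0,0,0} = 1
G(14) = mex{1,1,1} = 0
G(15) = mex{0,0,0} = 1
G(16) = mex{1,1,1} = 0
G(17) = mex{0,0,0} = 1
G(18) = mex{1,1,1} = 0
G(19) = mex{0,0,0} = 1
G(20) = mex{1,1,1} = 0
G(21) = mex{0,0,0} = 1
G(22) = mex{1,1,1} = 0
G(23) = mex{0,0,0} = 1
G(24) = mex{1,1,1} = 0
G(25) = mex{0,0,0} = 1
G(26) = mex{1,1,1} = 0
G(27) = mex{0,0,0} = 1
G(28) = mex{1,1,1} = 0

0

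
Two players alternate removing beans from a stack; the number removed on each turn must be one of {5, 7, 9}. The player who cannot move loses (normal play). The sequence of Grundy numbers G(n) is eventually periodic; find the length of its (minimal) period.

G(0) = 0
G(1) = mex{} = 0
G(2) = mex{} = 0
G(3) = mex{} = 0
G(4) = mex{} = 0
G(5) = mex{0} = 1
G(6) = mex{0} = 1
G(7) = mex{0,0} = 1
G(8) = mex{0,0} = 1
G(9) = mex{0,0,0} = 1
G(10) = mex{1,0,0} = 2
G(11) = mex{1,0,0} = 2
G(12) = mex{1,1,0} = 2
G(13) = mex{1,1,0} = 2
G(14) = mex{1,1,1} = 0
G(15) = mex{2,1,1} = 0
G(16) = mex{2,1,1} = 0
G(17) = mex{2,2,1} = 0
G(18) = mex{2,2,1} = 0
G(19) = mex{0,2,2} = 1
G(20) = mex{0,2,2} = 1
G(21) = mex{0,0,2} = 1
G(22) = mex{0,0,2} = 1
G(23) = mex{0,0,0} = 1
G(24) = mex{1,0,0} = 2
G(25) = mex{1,0,0} = 2
G(26) = mex{1,1,0} = 2
G(27) = mex{1,1,0} = 2
G(28) = mex{1,1,1} = 0
G(29) = mex{2,1,1} = 0
G(n+14) = G(n) holds for n = 0,…,8 (a full window of length max(S) = 9), so the sequence is purely periodic with period 14.

14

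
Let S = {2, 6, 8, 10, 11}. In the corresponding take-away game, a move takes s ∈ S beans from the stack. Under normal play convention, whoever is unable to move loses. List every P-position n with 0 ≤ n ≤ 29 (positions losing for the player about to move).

n :  0  1  2  3  4  5  6  7  8  9 10 11 12 13 14 15 16 17 18 19 20 21 22 23 24 25 26 27 28 29
G :  0  0  1  1  0  0  1  1  2  2  3  3  2  2  3  3  4  0  0  1  1  0  0  1  1  2  2  3  3  2
P-positions are exactly the n with G(n) = 0.

0, 1, 4, 5, 17, 18, 21, 22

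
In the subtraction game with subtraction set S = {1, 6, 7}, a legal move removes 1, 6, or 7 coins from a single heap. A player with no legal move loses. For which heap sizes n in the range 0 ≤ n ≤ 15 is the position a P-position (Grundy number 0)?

0, 2, 4, 12, 14

G(0) = 0
G(1) = mex{0} = 1
G(2) = mex{1} = 0
G(3) = mex{0} = 1
G(4) = mex{1} = 0
G(5) = mex{0} = 1
G(6) = mex{1,0} = 2
G(7) = mex{2,1,0} = 3
G(8) = mex{3,0,1} = 2
G(9) = mex{2,1,0} = 3
G(10) = mex{3,0,1} = 2
G(11) = mex{2,1,0} = 3
G(12) = mex{3,2,1} = 0
G(13) = mex{0,3,2} = 1
G(14) = mex{1,2,3} = 0
G(15) = mex{0,3,2} = 1
P-positions are exactly the n with G(n) = 0.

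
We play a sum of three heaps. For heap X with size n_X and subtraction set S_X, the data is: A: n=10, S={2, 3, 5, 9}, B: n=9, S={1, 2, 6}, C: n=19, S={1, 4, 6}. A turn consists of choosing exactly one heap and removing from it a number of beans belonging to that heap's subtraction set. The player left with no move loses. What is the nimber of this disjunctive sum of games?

Heap A, S = {2, 3, 5, 9}:
G(0) = 0
G(1) = mex{} = 0
G(2) = mex{0} = 1
G(3) = mex{0,0} = 1
G(4) = mex{1,0} = 2
G(5) = mex{1,1,0} = 2
G(6) = mex{2,1,0} = 3
G(7) = mex{2,2,1} = 0
G(8) = mex{3,2,1} = 0
G(9) = mex{0,3,2,0} = 1
G(10) = mex{0,0,2,0} = 1
G_A(10) = 1.
Heap B, S = {1, 2, 6}:
n : 0 1 2 3 4 5 6 7 8 9
G : 0 1 2 0 1 2 3 0 1 2
G_B(9) = 2.
Heap C, S = {1, 4, 6}:
n :  0  1  2  3  4  5  6  7  8  9 10 11 12 13 14 15 16 17 18 19
G :  0  1  0  1  2  0  1  0  1  2  0  1  0  1  2  0  1  0  1  2
G_C(19) = 2.
Combined Grundy value = 1 ⊕ 2 ⊕ 2 = 1.

1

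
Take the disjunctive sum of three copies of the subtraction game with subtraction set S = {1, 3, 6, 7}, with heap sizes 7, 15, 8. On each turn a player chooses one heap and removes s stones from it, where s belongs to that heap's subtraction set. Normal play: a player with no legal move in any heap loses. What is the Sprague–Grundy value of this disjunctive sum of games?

0

All heaps use S = {1, 3, 6, 7}:
G(0) = 0
G(1) = mex{0} = 1
G(2) = mex{1} = 0
G(3) = mex{0,0} = 1
G(4) = mex{1,1} = 0
G(5) = mex{0,0} = 1
G(6) = mex{1,1,0} = 2
G(7) = mex{2,0,1,0} = 3
G(8) = mex{3,1,0,1} = 2
G(9) = mex{2,2,1,0} = 3
G(10) = mex{3,3,0,1} = 2
G(11) = mex{2,2,1,0} = 3
G(12) = mex{3,3,2,1} = 0
G(13) = mex{0,2,3,2} = 1
G(14) = mex{1,3,2,3} = 0
G(15) = mex{0,0,3,2} = 1
Heap A: G(7) = 3.
Heap B: G(15) = 1.
Heap C: G(8) = 2.
Combined Grundy value = 3 ⊕ 1 ⊕ 2 = 0.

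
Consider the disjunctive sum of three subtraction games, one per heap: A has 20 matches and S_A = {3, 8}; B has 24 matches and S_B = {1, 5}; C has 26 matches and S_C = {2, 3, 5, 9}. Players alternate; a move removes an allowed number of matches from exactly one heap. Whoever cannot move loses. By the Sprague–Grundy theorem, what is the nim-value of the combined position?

3

Heap A, S = {3, 8}:
n :  0  1  2  3  4  5  6  7  8  9 10 11 12 13 14 15 16 17 18 19 20
G :  0  0  0  1  1  1  0  0  2  1  1  0  0  0  1  1  1  0  0  2  1
G_A(20) = 1.
Heap B, S = {1, 5}:
n :  0  1  2  3  4  5  6  7  8  9 10 11 12 13 14 15 16 17 18 19 20 21 22 23 24
G :  0  1  0  1  0  1  0  1  0  1  0  1  0  1  0  1  0  1  0  1  0  1  0  1  0
G_B(24) = 0.
Heap C, S = {2, 3, 5, 9}:
G(0) = 0
G(1) = mex{} = 0
G(2) = mex{0} = 1
G(3) = mex{0,0} = 1
G(4) = mex{1,0} = 2
G(5) = mex{1,1,0} = 2
G(6) = mex{2,1,0} = 3
G(7) = mex{2,2,1} = 0
G(8) = mex{3,2,1} = 0
G(9) = mex{0,3,2,0} = 1
G(10) = mex{0,0,2,0} = 1
G(11) = mex{1,0,3,1} = 2
G(12) = mex{1,1,0,1} = 2
G(13) = mex{2,1,0,2} = 3
G(14) = mex{2,2,1,2} = 0
G(15) = mex{3,2,1,3} = 0
G(16) = mex{0,3,2,0} = 1
G(17) = mex{0,0,2,0} = 1
G(18) = mex{1,0,3,1} = 2
G(19) = mex{1,1,0,1} = 2
G(20) = mex{2,1,0,2} = 3
G(21) = mex{2,2,1,2} = 0
G(22) = mex{3,2,1,3} = 0
G(23) = mex{0,3,2,0} = 1
G(24) = mex{0,0,2,0} = 1
G(25) = mex{1,0,3,1} = 2
G(26) = mex{1,1,0,1} = 2
G_C(26) = 2.
Combined Grundy value = 1 ⊕ 0 ⊕ 2 = 3.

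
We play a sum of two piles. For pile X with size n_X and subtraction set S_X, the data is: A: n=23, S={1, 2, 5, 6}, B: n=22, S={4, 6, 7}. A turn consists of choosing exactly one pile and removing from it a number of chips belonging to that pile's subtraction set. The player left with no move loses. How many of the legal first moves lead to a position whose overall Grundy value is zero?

2

Pile A, S = {1, 2, 5, 6}:
G(0) = 0
G(1) = mex{0} = 1
G(2) = mex{1,0} = 2
G(3) = mex{2,1} = 0
G(4) = mex{0,2} = 1
G(5) = mex{1,0,0} = 2
G(6) = mex{2,1,1,0} = 3
G(7) = mex{3,2,2,1} = 0
G(8) = mex{0,3,0,2} = 1
G(9) = mex{1,0,1,0} = 2
G(10) = mex{2,1,2,1} = 0
G(11) = mex{0,2,3,2} = 1
G(12) = mex{1,0,0,3} = 2
G(13) = mex{2,1,1,0} = 3
G(14) = mex{3,2,2,1} = 0
G(15) = mex{0,3,0,2} = 1
G(16) = mex{1,0,1,0} = 2
G(17) = mex{2,1,2,1} = 0
G(18) = mex{0,2,3,2} = 1
G(19) = mex{1,0,0,3} = 2
G(20) = mex{2,1,1,0} = 3
G(21) = mex{3,2,2,1} = 0
G(22) = mex{0,3,0,2} = 1
G(23) = mex{1,0,1,0} = 2
G_A(23) = 2.
Pile B, S = {4, 6, 7}:
G(0) = 0
G(1) = mex{} = 0
G(2) = mex{} = 0
G(3) = mex{} = 0
G(4) = mex{0} = 1
G(5) = mex{0} = 1
G(6) = mex{0,0} = 1
G(7) = mex{0,0,0} = 1
G(8) = mex{1,0,0} = 2
G(9) = mex{1,0,0} = 2
G(10) = mex{1,1,0} = 2
G(11) = mex{1,1,1} = 0
G(12) = mex{2,1,1} = 0
G(13) = mex{2,1,1} = 0
G(14) = mex{2,2,1} = 0
G(15) = mex{0,2,2} = 1
G(16) = mex{0,2,2} = 1
G(17) = mex{0,0,2} = 1
G(18) = mex{0,0,0} = 1
G(19) = mex{1,0,0} = 2
G(20) = mex{1,0,0} = 2
G(21) = mex{1,1,0} = 2
G(22) = mex{1,1,1} = 0
G_B(22) = 0.
Combined Grundy value = 2 ⊕ 0 = 2.
A winning move leaves total XOR = 0, i.e. changes one component's Grundy value g to g ⊕ X where X is the current total.
Pile A: need g' = 2⊕2 = 0. Options: 23−1→G=1, 23−2→G=0, 23−5→G=1, 23−6→G=0. Hits: 2.
Pile B: need g' = 0⊕2 = 2. Options: 22−4→G=1, 22−6→G=1, 22−7→G=1. Hits: 0.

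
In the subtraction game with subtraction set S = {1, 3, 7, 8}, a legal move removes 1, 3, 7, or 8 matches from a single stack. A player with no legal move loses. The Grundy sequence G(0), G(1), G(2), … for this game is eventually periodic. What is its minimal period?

G(0) = 0
G(1) = mex{0} = 1
G(2) = mex{1} = 0
G(3) = mex{0,0} = 1
G(4) = mex{1,1} = 0
G(5) = mex{0,0} = 1
G(6) = mex{1,1} = 0
G(7) = mex{0,0,0} = 1
G(8) = mex{1,1,1,0} = 2
G(9) = mex{2,0,0,1} = 3
G(10) = mex{3,1,1,0} = 2
G(11) = mex{2,2,0,1} = 3
G(12) = mex{3,3,1,0} = 2
G(13) = mex{2,2,0,1} = 3
G(14) = mex{3,3,1,0} = 2
G(15) = mex{2,2,2,1} = 0
G(16) = mex{0,3,3,2} = 1
G(17) = mex{1,2,2,3} = 0
G(18) = mex{0,0,3,2} = 1
G(19) = mex{1,1,2,3} = 0
G(20) = mex{0,0,3,2} = 1
G(21) = mex{1,1,2,3} = 0
G(22) = mex{0,0,0,2} = 1
G(23) = mex{1,1,1,0} = 2
G(24) = mex{2,0,0,1} = 3
G(25) = mex{3,1,1,0} = 2
G(26) = mex{2,2,0,1} = 3
G(27) = mex{3,3,1,0} = 2
G(28) = mex{2,2,0,1} = 3
G(29) = mex{3,3,1,0} = 2
G(30) = mex{2,2,2,1} = 0
G(31) = mex{0,3,3,2} = 1
G(n+15) = G(n) holds for n = 0,…,7 (a full window of length max(S) = 8), so the sequence is purely periodic with period 15.

15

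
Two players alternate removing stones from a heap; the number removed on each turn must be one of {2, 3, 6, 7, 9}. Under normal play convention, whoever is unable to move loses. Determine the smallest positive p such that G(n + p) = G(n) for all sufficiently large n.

G(0) = 0
G(1) = mex{} = 0
G(2) = mex{0} = 1
G(3) = mex{0,0} = 1
G(4) = mex{1,0} = 2
G(5) = mex{1,1} = 0
G(6) = mex{2,1,0} = 3
G(7) = mex{0,2,0,0} = 1
G(8) = mex{3,0,1,0} = 2
G(9) = mex{1,3,1,1,0} = 2
G(10) = mex{2,1,2,1,0} = 3
G(11) = mex{2,2,0,2,1} = 3
G(12) = mex{3,2,3,0,1} = 4
G(13) = mex{3,3,1,3,2} = 0
G(14) = mex{4,3,2,1,0} = 5
G(15) = mex{0,4,2,2,3} = 1
G(16) = mex{5,0,3,2,1} = 4
G(17) = mex{1,5,3,3,2} = 0
G(18) = mex{4,1,4,3,2} = 0
G(19) = mex{0,4,0,4,3} = 1
G(20) = mex{0,0,5,0,3} = 1
G(21) = mex{1,0,1,5,4} = 2
G(22) = mex{1,1,4,1,0} = 2
G(23) = mex{2,1,0,4,5} = 3
G(24) = mex{2,2,0,0,1} = 3
G(25) = mex{3,2,1,0,4} = 5
G(26) = mex{3,3,1,1,0} = 2
G(27) = mex{5,3,2,1,0} = 4
G(28) = mex{2,5,2,2,1} = 0
G(29) = mex{4,2,3,2,1} = 0
G(30) = mex{0,4,3,3,2} = 1
G(31) = mex{0,0,5,3,2} = 1
G(32) = mex{1,0,2,5,3} = 4
G(33) = mex{1,1,4,2,3} = 0
G(34) = mex{4,1,0,4,5} = 2
G(35) = mex{0,4,0,0,2} = 1
G(36) = mex{2,0,1,0,4} = 3
G(37) = mex{1,2,1,1,0} = 3
G(38) = mex{3,1,4,1,0} = 2
G(39) = mex{3,3,0,4,1} = 2
G(40) = mex{2,3,2,0,1} = 4
G(41) = mex{2,2,1,2,4} = 0
G(42) = mex{4,2,3,1,0} = 5
G(43) = mex{0,4,3,3,2} = 1
G(44) = mex{5,0,2,3,1} = 4
G(45) = mex{1,5,2,2,3} = 0
G(46) = mex{4,1,4,2,3} = 0
G(47) = mex{0,4,0,4,2} = 1
G(48) = mex{0,0,5,0,2} = 1
G(49) = mex{1,0,1,5,4} = 2
G(50) = mex{1,1,4,1,0} = 2
G(51) = mex{2,1,0,4,5} = 3
G(52) = mex{2,2,0,0,1} = 3
G(53) = mex{3,2,1,0,4} = 5
G(54) = mex{3,3,1,1,0} = 2
G(55) = mex{5,3,2,1,0} = 4
G(56) = mex{2,5,2,2,1} = 0
G(57) = mex{4,2,3,2,1} = 0
G(58) = mex{0,4,3,3,2} = 1
G(59) = mex{0,0,5,3,2} = 1
G(60) = mex{1,0,2,5,3} = 4
From n = 12 onward G(n+28) = G(n); since this holds over max(S) = 9 consecutive positions the period is 28 (pre-period 12).

28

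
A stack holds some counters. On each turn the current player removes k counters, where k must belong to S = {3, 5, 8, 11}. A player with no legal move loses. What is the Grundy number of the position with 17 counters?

n :  0  1  2  3  4  5  6  7  8  9 10 11 12 13 14 15 16 17
G :  0  0  0  1  1  1  2  2  2  3  3  3  4  4  0  0  0  1

1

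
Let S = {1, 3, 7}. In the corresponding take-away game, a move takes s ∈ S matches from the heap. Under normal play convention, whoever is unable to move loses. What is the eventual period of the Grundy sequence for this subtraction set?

2

n :  0  1  2  3  4  5  6  7  8  9 10 11 12 13 14
G :  0  1  0  1  0  1  0  1  0  1  0  1  0  1  0
G(n+2) = G(n) holds for n = 0,…,6 (a full window of length max(S) = 7), so the sequence is purely periodic with period 2.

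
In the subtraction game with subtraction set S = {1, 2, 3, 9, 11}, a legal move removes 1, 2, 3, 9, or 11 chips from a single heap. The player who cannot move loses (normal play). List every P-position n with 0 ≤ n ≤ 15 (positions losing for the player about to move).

0, 4, 8, 12

G(0) = 0
G(1) = mex{0} = 1
G(2) = mex{1,0} = 2
G(3) = mex{2,1,0} = 3
G(4) = mex{3,2,1} = 0
G(5) = mex{0,3,2} = 1
G(6) = mex{1,0,3} = 2
G(7) = mex{2,1,0} = 3
G(8) = mex{3,2,1} = 0
G(9) = mex{0,3,2,0} = 1
G(10) = mex{1,0,3,1} = 2
G(11) = mex{2,1,0,2,0} = 3
G(12) = mex{3,2,1,3,1} = 0
G(13) = mex{0,3,2,0,2} = 1
G(14) = mex{1,0,3,1,3} = 2
G(15) = mex{2,1,0,2,0} = 3
P-positions are exactly the n with G(n) = 0.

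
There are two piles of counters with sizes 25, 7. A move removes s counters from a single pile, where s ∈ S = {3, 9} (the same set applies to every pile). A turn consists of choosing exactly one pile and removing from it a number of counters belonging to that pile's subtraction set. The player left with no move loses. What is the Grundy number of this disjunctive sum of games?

All piles use S = {3, 9}:
G(0) = 0
G(1) = mex{} = 0
G(2) = mex{} = 0
G(3) = mex{0} = 1
G(4) = mex{0} = 1
G(5) = mex{0} = 1
G(6) = mex{1} = 0
G(7) = mex{1} = 0
G(8) = mex{1} = 0
G(9) = mex{0,0} = 1
G(10) = mex{0,0} = 1
G(11) = mex{0,0} = 1
G(12) = mex{1,1} = 0
G(13) = mex{1,1} = 0
G(14) = mex{1,1} = 0
G(15) = mex{0,0} = 1
G(16) = mex{0,0} = 1
G(17) = mex{0,0} = 1
G(18) = mex{1,1} = 0
G(19) = mex{1,1} = 0
G(20) = mex{1,1} = 0
G(21) = mex{0,0} = 1
G(22) = mex{0,0} = 1
G(23) = mex{0,0} = 1
G(24) = mex{1,1} = 0
G(25) = mex{1,1} = 0
Pile A: G(25) = 0.
Pile B: G(7) = 0.
Combined Grundy value = 0 ⊕ 0 = 0.

0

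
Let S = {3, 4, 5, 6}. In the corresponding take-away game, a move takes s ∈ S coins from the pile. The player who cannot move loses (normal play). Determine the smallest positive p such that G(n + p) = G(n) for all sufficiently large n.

9

n :  0  1  2  3  4  5  6  7  8  9 10 11 12 13 14 15 16 17 18 19
G :  0  0  0  1  1  1  2  2  2  0  0  0  1  1  1  2  2  2  0  0
G(n+9) = G(n) holds for n = 0,…,5 (a full window of length max(S) = 6), so the sequence is purely periodic with period 9.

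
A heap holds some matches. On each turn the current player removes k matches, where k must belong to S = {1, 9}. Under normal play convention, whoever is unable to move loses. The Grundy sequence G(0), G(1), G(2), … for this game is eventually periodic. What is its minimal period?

2

n :  0  1  2  3  4  5  6  7  8  9 10 11 12 13 14
G :  0  1  0  1  0  1  0  1  0  1  0  1  0  1  0
G(n+2) = G(n) holds for n = 0,…,8 (a full window of length max(S) = 9), so the sequence is purely periodic with period 2.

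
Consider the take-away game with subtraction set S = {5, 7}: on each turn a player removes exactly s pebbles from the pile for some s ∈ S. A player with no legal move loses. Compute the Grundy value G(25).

G(0) = 0
G(1) = mex{} = 0
G(2) = mex{} = 0
G(3) = mex{} = 0
G(4) = mex{} = 0
G(5) = mex{0} = 1
G(6) = mex{0} = 1
G(7) = mex{0,0} = 1
G(8) = mex{0,0} = 1
G(9) = mex{0,0} = 1
G(10) = mex{1,0} = 2
G(11) = mex{1,0} = 2
G(12) = mex{1,1} = 0
G(13) = mex{1,1} = 0
G(14) = mex{1,1} = 0
G(15) = mex{2,1} = 0
G(16) = mex{2,1} = 0
G(17) = mex{0,2} = 1
G(18) = mex{0,2} = 1
G(19) = mex{0,0} = 1
G(20) = mex{0,0} = 1
G(21) = mex{0,0} = 1
G(22) = mex{1,0} = 2
G(23) = mex{1,0} = 2
G(24) = mex{1,1} = 0
G(25) = mex{1,1} = 0

0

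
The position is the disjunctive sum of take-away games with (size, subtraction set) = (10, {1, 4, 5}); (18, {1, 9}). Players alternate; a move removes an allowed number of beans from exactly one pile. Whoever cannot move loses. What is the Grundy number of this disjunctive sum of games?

Pile A, S = {1, 4, 5}:
n :  0  1  2  3  4  5  6  7  8  9 10
G :  0  1  0  1  2  3  2  3  0  1  0
G_A(10) = 0.
Pile B, S = {1, 9}:
n :  0  1  2  3  4  5  6  7  8  9 10 11 12 13 14 15 16 17 18
G :  0  1  0  1  0  1  0  1  0  1  0  1  0  1  0  1  0  1  0
G_B(18) = 0.
Combined Grundy value = 0 ⊕ 0 = 0.

0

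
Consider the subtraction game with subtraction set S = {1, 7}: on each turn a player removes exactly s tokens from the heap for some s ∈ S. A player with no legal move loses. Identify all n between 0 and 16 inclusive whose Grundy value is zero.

0, 2, 4, 6, 8, 10, 12, 14, 16

G(0) = 0
G(1) = mex{0} = 1
G(2) = mex{1} = 0
G(3) = mex{0} = 1
G(4) = mex{1} = 0
G(5) = mex{0} = 1
G(6) = mex{1} = 0
G(7) = mex{0,0} = 1
G(8) = mex{1,1} = 0
G(9) = mex{0,0} = 1
G(10) = mex{1,1} = 0
G(11) = mex{0,0} = 1
G(12) = mex{1,1} = 0
G(13) = mex{0,0} = 1
G(14) = mex{1,1} = 0
G(15) = mex{0,0} = 1
G(16) = mex{1,1} = 0
P-positions are exactly the n with G(n) = 0.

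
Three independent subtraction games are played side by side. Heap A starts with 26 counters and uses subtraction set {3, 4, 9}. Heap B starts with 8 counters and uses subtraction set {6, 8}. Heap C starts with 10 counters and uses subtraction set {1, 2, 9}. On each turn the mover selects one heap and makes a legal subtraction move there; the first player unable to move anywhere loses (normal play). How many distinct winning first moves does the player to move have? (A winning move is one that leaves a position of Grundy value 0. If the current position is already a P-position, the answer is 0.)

5

Heap A, S = {3, 4, 9}:
G(0) = 0
G(1) = mex{} = 0
G(2) = mex{} = 0
G(3) = mex{0} = 1
G(4) = mex{0,0} = 1
G(5) = mex{0,0} = 1
G(6) = mex{1,0} = 2
G(7) = mex{1,1} = 0
G(8) = mex{1,1} = 0
G(9) = mex{2,1,0} = 3
G(10) = mex{0,2,0} = 1
G(11) = mex{0,0,0} = 1
G(12) = mex{3,0,1} = 2
G(13) = mex{1,3,1} = 0
G(14) = mex{1,1,1} = 0
G(15) = mex{2,1,2} = 0
G(16) = mex{0,2,0} = 1
G(17) = mex{0,0,0} = 1
G(18) = mex{0,0,3} = 1
G(19) = mex{1,0,1} = 2
G(20) = mex{1,1,1} = 0
G(21) = mex{1,1,2} = 0
G(22) = mex{2,1,0} = 3
G(23) = mex{0,2,0} = 1
G(24) = mex{0,0,0} = 1
G(25) = mex{3,0,1} = 2
G(26) = mex{1,3,1} = 0
G_A(26) = 0.
Heap B, S = {6, 8}:
n : 0 1 2 3 4 5 6 7 8
G : 0 0 0 0 0 0 1 1 1
G_B(8) = 1.
Heap C, S = {1, 2, 9}:
G(0) = 0
G(1) = mex{0} = 1
G(2) = mex{1,0} = 2
G(3) = mex{2,1} = 0
G(4) = mex{0,2} = 1
G(5) = mex{1,0} = 2
G(6) = mex{2,1} = 0
G(7) = mex{0,2} = 1
G(8) = mex{1,0} = 2
G(9) = mex{2,1,0} = 3
G(10) = mex{3,2,1} = 0
G_C(10) = 0.
Combined Grundy value = 0 ⊕ 1 ⊕ 0 = 1.
A winning move leaves total XOR = 0, i.e. changes one component's Grundy value g to g ⊕ X where X is the current total.
Heap A: need g' = 0⊕1 = 1. Options: 26−3→G=1, 26−4→G=3, 26−9→G=1. Hits: 2.
Heap B: need g' = 1⊕1 = 0. Options: 8−6→G=0, 8−8→G=0. Hits: 2.
Heap C: need g' = 0⊕1 = 1. Options: 10−1→G=3, 10−2→G=2, 10−9→G=1. Hits: 1.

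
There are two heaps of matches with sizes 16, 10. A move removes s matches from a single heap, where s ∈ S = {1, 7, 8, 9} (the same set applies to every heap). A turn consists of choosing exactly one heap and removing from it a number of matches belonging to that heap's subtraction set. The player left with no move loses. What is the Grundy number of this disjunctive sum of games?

All heaps use S = {1, 7, 8, 9}:
G(0) = 0
G(1) = mex{0} = 1
G(2) = mex{1} = 0
G(3) = mex{0} = 1
G(4) = mex{1} = 0
G(5) = mex{0} = 1
G(6) = mex{1} = 0
G(7) = mex{0,0} = 1
G(8) = mex{1,1,0} = 2
G(9) = mex{2,0,1,0} = 3
G(10) = mex{3,1,0,1} = 2
G(11) = mex{2,0,1,0} = 3
G(12) = mex{3,1,0,1} = 2
G(13) = mex{2,0,1,0} = 3
G(14) = mex{3,1,0,1} = 2
G(15) = mex{2,2,1,0} = 3
G(16) = mex{3,3,2,1} = 0
Heap A: G(16) = 0.
Heap B: G(10) = 2.
Combined Grundy value = 0 ⊕ 2 = 2.

2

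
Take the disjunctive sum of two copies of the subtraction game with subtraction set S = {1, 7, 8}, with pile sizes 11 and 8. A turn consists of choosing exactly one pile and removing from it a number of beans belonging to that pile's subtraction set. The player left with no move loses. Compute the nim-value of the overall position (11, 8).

All piles use S = {1, 7, 8}:
n :  0  1  2  3  4  5  6  7  8  9 10 11
G :  0  1  0  1  0  1  0  1  2  3  2  3
Pile A: G(11) = 3.
Pile B: G(8) = 2.
Combined Grundy value = 3 ⊕ 2 = 1.

1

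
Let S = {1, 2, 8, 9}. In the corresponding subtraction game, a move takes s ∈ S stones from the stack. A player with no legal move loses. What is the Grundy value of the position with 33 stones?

n :  0  1  2  3  4  5  6  7  8  9 10 11 12 13 14 15 16 17 18 19 20 21 22 23 24 25 26 27 28 29 30 31 32 33
G :  0  1  2  0  1  2  0  1  2  3  0  1  2  0  1  2  0  1  2  3  0  1  2  0  1  2  0  1  2  3  0  1  2  0

0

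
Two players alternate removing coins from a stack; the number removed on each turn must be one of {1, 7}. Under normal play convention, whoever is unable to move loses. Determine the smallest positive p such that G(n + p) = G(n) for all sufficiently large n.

G(0) = 0
G(1) = mex{0} = 1
G(2) = mex{1} = 0
G(3) = mex{0} = 1
G(4) = mex{1} = 0
G(5) = mex{0} = 1
G(6) = mex{1} = 0
G(7) = mex{0,0} = 1
G(8) = mex{1,1} = 0
G(9) = mex{0,0} = 1
G(10) = mex{1,1} = 0
G(11) = mex{0,0} = 1
G(12) = mex{1,1} = 0
G(13) = mex{0,0} = 1
G(14) = mex{1,1} = 0
G(n+2) = G(n) holds for n = 0,…,6 (a full window of length max(S) = 7), so the sequence is purely periodic with period 2.

2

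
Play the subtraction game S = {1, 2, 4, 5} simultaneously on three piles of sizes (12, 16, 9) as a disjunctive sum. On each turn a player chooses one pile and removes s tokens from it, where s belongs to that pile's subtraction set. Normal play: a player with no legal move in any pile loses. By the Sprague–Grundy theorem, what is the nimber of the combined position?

All piles use S = {1, 2, 4, 5}:
n :  0  1  2  3  4  5  6  7  8  9 10 11 12 13 14 15 16
G :  0  1  2  0  1  2  0  1  2  0  1  2  0  1  2  0  1
Pile A: G(12) = 0.
Pile B: G(16) = 1.
Pile C: G(9) = 0.
Combined Grundy value = 0 ⊕ 1 ⊕ 0 = 1.

1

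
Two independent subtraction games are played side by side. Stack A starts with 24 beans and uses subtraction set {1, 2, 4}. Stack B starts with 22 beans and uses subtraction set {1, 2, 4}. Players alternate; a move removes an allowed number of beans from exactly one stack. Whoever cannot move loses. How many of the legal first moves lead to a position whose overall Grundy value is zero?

Stack A, S = {1, 2, 4}:
G(0) = 0
G(1) = mex{0} = 1
G(2) = mex{1,0} = 2
G(3) = mex{2,1} = 0
G(4) = mex{0,2,0} = 1
G(5) = mex{1,0,1} = 2
G(6) = mex{2,1,2} = 0
G(7) = mex{0,2,0} = 1
G(8) = mex{1,0,1} = 2
G(9) = mex{2,1,2} = 0
G(10) = mex{0,2,0} = 1
G(11) = mex{1,0,1} = 2
G(12) = mex{2,1,2} = 0
G(13) = mex{0,2,0} = 1
G(14) = mex{1,0,1} = 2
G(15) = mex{2,1,2} = 0
G(16) = mex{0,2,0} = 1
G(17) = mex{1,0,1} = 2
G(18) = mex{2,1,2} = 0
G(19) = mex{0,2,0} = 1
G(20) = mex{1,0,1} = 2
G(21) = mex{2,1,2} = 0
G(22) = mex{0,2,0} = 1
G(23) = mex{1,0,1} = 2
G(24) = mex{2,1,2} = 0
G_A(24) = 0.
Stack B, S = {1, 2, 4}:
G(0) = 0
G(1) = mex{0} = 1
G(2) = mex{1,0} = 2
G(3) = mex{2,1} = 0
G(4) = mex{0,2,0} = 1
G(5) = mex{1,0,1} = 2
G(6) = mex{2,1,2} = 0
G(7) = mex{0,2,0} = 1
G(8) = mex{1,0,1} = 2
G(9) = mex{2,1,2} = 0
G(10) = mex{0,2,0} = 1
G(11) = mex{1,0,1} = 2
G(12) = mex{2,1,2} = 0
G(13) = mex{0,2,0} = 1
G(14) = mex{1,0,1} = 2
G(15) = mex{2,1,2} = 0
G(16) = mex{0,2,0} = 1
G(17) = mex{1,0,1} = 2
G(18) = mex{2,1,2} = 0
G(19) = mex{0,2,0} = 1
G(20) = mex{1,0,1} = 2
G(21) = mex{2,1,2} = 0
G(22) = mex{0,2,0} = 1
G_B(22) = 1.
Combined Grundy value = 0 ⊕ 1 = 1.
A winning move leaves total XOR = 0, i.e. changes one component's Grundy value g to g ⊕ X where X is the current total.
Stack A: need g' = 0⊕1 = 1. Options: 24−1→G=2, 24−2→G=1, 24−4→G=2. Hits: 1.
Stack B: need g' = 1⊕1 = 0. Options: 22−1→G=0, 22−2→G=2, 22−4→G=0. Hits: 2.

3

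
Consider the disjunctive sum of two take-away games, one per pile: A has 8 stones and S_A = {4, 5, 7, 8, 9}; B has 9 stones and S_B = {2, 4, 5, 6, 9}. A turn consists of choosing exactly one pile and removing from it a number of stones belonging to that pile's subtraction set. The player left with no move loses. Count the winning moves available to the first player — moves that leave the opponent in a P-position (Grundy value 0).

Pile A, S = {4, 5, 7, 8, 9}:
n : 0 1 2 3 4 5 6 7 8
G : 0 0 0 0 1 1 1 1 2
G_A(8) = 2.
Pile B, S = {2, 4, 5, 6, 9}:
G(0) = 0
G(1) = mex{} = 0
G(2) = mex{0} = 1
G(3) = mex{0} = 1
G(4) = mex{1,0} = 2
G(5) = mex{1,0,0} = 2
G(6) = mex{2,1,0,0} = 3
G(7) = mex{2,1,1,0} = 3
G(8) = mex{3,2,1,1} = 0
G(9) = mex{3,2,2,1,0} = 4
G_B(9) = 4.
Combined Grundy value = 2 ⊕ 4 = 6.
A winning move leaves total XOR = 0, i.e. changes one component's Grundy value g to g ⊕ X where X is the current total.
Pile A: need g' = 2⊕6 = 4. Options: 8−4→G=1, 8−5→G=0, 8−7→G=0, 8−8→G=0. Hits: 0.
Pile B: need g' = 4⊕6 = 2. Options: 9−2→G=3, 9−4→G=2, 9−5→G=2, 9−6→G=1, 9−9→G=0. Hits: 2.

2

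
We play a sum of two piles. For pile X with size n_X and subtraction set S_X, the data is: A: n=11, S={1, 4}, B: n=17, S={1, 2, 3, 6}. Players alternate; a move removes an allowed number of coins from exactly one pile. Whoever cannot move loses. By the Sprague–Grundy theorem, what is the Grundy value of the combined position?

Pile A, S = {1, 4}:
G(0) = 0
G(1) = mex{0} = 1
G(2) = mex{1} = 0
G(3) = mex{0} = 1
G(4) = mex{1,0} = 2
G(5) = mex{2,1} = 0
G(6) = mex{0,0} = 1
G(7) = mex{1,1} = 0
G(8) = mex{0,2} = 1
G(9) = mex{1,0} = 2
G(10) = mex{2,1} = 0
G(11) = mex{0,0} = 1
G_A(11) = 1.
Pile B, S = {1, 2, 3, 6}:
G(0) = 0
G(1) = mex{0} = 1
G(2) = mex{1,0} = 2
G(3) = mex{2,1,0} = 3
G(4) = mex{3,2,1} = 0
G(5) = mex{0,3,2} = 1
G(6) = mex{1,0,3,0} = 2
G(7) = mex{2,1,0,1} = 3
G(8) = mex{3,2,1,2} = 0
G(9) = mex{0,3,2,3} = 1
G(10) = mex{1,0,3,0} = 2
G(11) = mex{2,1,0,1} = 3
G(12) = mex{3,2,1,2} = 0
G(13) = mex{0,3,2,3} = 1
G(14) = mex{1,0,3,0} = 2
G(15) = mex{2,1,0,1} = 3
G(16) = mex{3,2,1,2} = 0
G(17) = mex{0,3,2,3} = 1
G_B(17) = 1.
Combined Grundy value = 1 ⊕ 1 = 0.

0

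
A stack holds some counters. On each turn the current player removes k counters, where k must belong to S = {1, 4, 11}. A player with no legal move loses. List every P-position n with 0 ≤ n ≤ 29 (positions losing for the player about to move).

0, 2, 5, 7, 10, 12, 15, 17, 20, 22, 25, 27

G(0) = 0
G(1) = mex{0} = 1
G(2) = mex{1} = 0
G(3) = mex{0} = 1
G(4) = mex{1,0} = 2
G(5) = mex{2,1} = 0
G(6) = mex{0,0} = 1
G(7) = mex{1,1} = 0
G(8) = mex{0,2} = 1
G(9) = mex{1,0} = 2
G(10) = mex{2,1} = 0
G(11) = mex{0,0,0} = 1
G(12) = mex{1,1,1} = 0
G(13) = mex{0,2,0} = 1
G(14) = mex{1,0,1} = 2
G(15) = mex{2,1,2} = 0
G(16) = mex{0,0,0} = 1
G(17) = mex{1,1,1} = 0
G(18) = mex{0,2,0} = 1
G(19) = mex{1,0,1} = 2
G(20) = mex{2,1,2} = 0
G(21) = mex{0,0,0} = 1
G(22) = mex{1,1,1} = 0
G(23) = mex{0,2,0} = 1
G(24) = mex{1,0,1} = 2
G(25) = mex{2,1,2} = 0
G(26) = mex{0,0,0} = 1
G(27) = mex{1,1,1} = 0
G(28) = mex{0,2,0} = 1
G(29) = mex{1,0,1} = 2
P-positions are exactly the n with G(n) = 0.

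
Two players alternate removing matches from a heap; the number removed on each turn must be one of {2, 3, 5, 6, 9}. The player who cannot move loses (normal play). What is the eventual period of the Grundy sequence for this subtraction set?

n :  0  1  2  3  4  5  6  7  8  9 10 11 12 13 14 15 16 17 18 19 20 21 22 23 24 25 26 27 28
G :  0  0  1  1  2  2  3  3  0  4  1  5  0  4  1  2  0  3  1  2  0  3  1  2  0  3  1  2  0
From n = 14 onward G(n+4) = G(n); since this holds over max(S) = 9 consecutive positions the period is 4 (pre-period 14).

4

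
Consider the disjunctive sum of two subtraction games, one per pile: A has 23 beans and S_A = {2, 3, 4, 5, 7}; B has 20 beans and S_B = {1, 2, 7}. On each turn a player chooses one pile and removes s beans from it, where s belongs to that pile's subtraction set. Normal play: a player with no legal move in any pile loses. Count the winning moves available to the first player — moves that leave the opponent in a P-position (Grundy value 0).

0

Pile A, S = {2, 3, 4, 5, 7}:
n :  0  1  2  3  4  5  6  7  8  9 10 11 12 13 14 15 16 17 18 19 20 21 22 23
G :  0  0  1  1  2  2  3  3  4  0  0  1  1  2  2  3  3  4  0  0  1  1  2  2
G_A(23) = 2.
Pile B, S = {1, 2, 7}:
n :  0  1  2  3  4  5  6  7  8  9 10 11 12 13 14 15 16 17 18 19 20
G :  0  1  2  0  1  2  0  1  2  0  1  2  0  1  2  0  1  2  0  1  2
G_B(20) = 2.
Combined Grundy value = 2 ⊕ 2 = 0.
A winning move leaves total XOR = 0, i.e. changes one component's Grundy value g to g ⊕ X where X is the current total.
Pile A: target g' = 2⊕0 = 2, but every legal move changes the Grundy value (mex property), so 0 moves.
Pile B: target g' = 2⊕0 = 2, but every legal move changes the Grundy value (mex property), so 0 moves.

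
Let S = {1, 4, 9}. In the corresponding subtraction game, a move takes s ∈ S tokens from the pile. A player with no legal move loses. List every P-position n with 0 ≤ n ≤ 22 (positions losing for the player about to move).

n :  0  1  2  3  4  5  6  7  8  9 10 11 12 13 14 15 16 17 18 19 20 21 22
G :  0  1  0  1  2  0  1  0  1  2  0  1  0  1  2  0  1  0  1  2  0  1  0
P-positions are exactly the n with G(n) = 0.

0, 2, 5, 7, 10, 12, 15, 17, 20, 22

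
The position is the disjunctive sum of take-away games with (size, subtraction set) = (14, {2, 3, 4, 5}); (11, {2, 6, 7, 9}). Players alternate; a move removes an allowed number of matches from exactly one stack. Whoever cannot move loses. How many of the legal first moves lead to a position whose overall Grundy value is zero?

Stack A, S = {2, 3, 4, 5}:
G(0) = 0
G(1) = mex{} = 0
G(2) = mex{0} = 1
G(3) = mex{0,0} = 1
G(4) = mex{1,0,0} = 2
G(5) = mex{1,1,0,0} = 2
G(6) = mex{2,1,1,0} = 3
G(7) = mex{2,2,1,1} = 0
G(8) = mex{3,2,2,1} = 0
G(9) = mex{0,3,2,2} = 1
G(10) = mex{0,0,3,2} = 1
G(11) = mex{1,0,0,3} = 2
G(12) = mex{1,1,0,0} = 2
G(13) = mex{2,1,1,0} = 3
G(14) = mex{2,2,1,1} = 0
G_A(14) = 0.
Stack B, S = {2, 6, 7, 9}:
G(0) = 0
G(1) = mex{} = 0
G(2) = mex{0} = 1
G(3) = mex{0} = 1
G(4) = mex{1} = 0
G(5) = mex{1} = 0
G(6) = mex{0,0} = 1
G(7) = mex{0,0,0} = 1
G(8) = mex{1,1,0} = 2
G(9) = mex{1,1,1,0} = 2
G(10) = mex{2,0,1,0} = 3
G(11) = mex{2,0,0,1} = 3
G_B(11) = 3.
Combined Grundy value = 0 ⊕ 3 = 3.
A winning move leaves total XOR = 0, i.e. changes one component's Grundy value g to g ⊕ X where X is the current total.
Stack A: need g' = 0⊕3 = 3. Options: 14−2→G=2, 14−3→G=2, 14−4→G=1, 14−5→G=1. Hits: 0.
Stack B: need g' = 3⊕3 = 0. Options: 11−2→G=2, 11−6→G=0, 11−7→G=0, 11−9→G=1. Hits: 2.

2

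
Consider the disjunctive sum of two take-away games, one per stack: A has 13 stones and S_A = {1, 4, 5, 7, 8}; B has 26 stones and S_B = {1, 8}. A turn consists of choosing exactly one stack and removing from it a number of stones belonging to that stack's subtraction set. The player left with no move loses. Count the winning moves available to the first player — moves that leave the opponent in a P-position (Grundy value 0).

2

Stack A, S = {1, 4, 5, 7, 8}:
G(0) = 0
G(1) = mex{0} = 1
G(2) = mex{1} = 0
G(3) = mex{0} = 1
G(4) = mex{1,0} = 2
G(5) = mex{2,1,0} = 3
G(6) = mex{3,0,1} = 2
G(7) = mex{2,1,0,0} = 3
G(8) = mex{3,2,1,1,0} = 4
G(9) = mex{4,3,2,0,1} = 5
G(10) = mex{5,2,3,1,0} = 4
G(11) = mex{4,3,2,2,1} = 0
G(12) = mex{0,4,3,3,2} = 1
G(13) = mex{1,5,4,2,3} = 0
G_A(13) = 0.
Stack B, S = {1, 8}:
n :  0  1  2  3  4  5  6  7  8  9 10 11 12 13 14 15 16 17 18 19 20 21 22 23 24 25 26
G :  0  1  0  1  0  1  0  1  2  0  1  0  1  0  1  0  1  2  0  1  0  1  0  1  0  1  2
G_B(26) = 2.
Combined Grundy value = 0 ⊕ 2 = 2.
A winning move leaves total XOR = 0, i.e. changes one component's Grundy value g to g ⊕ X where X is the current total.
Stack A: need g' = 0⊕2 = 2. Options: 13−1→G=1, 13−4→G=5, 13−5→G=4, 13−7→G=2, 13−8→G=3. Hits: 1.
Stack B: need g' = 2⊕2 = 0. Options: 26−1→G=1, 26−8→G=0. Hits: 1.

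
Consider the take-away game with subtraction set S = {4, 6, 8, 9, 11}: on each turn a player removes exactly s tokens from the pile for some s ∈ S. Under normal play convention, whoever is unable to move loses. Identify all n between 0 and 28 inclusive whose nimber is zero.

n :  0  1  2  3  4  5  6  7  8  9 10 11 12 13 14 15 16 17 18 19 20 21 22 23 24 25 26 27 28
G :  0  0  0  0  1  1  1  1  2  2  2  2  3  3  3  0  0  0  0  1  1  1  1  2  2  2  2  3  3
P-positions are exactly the n with G(n) = 0.

0, 1, 2, 3, 15, 16, 17, 18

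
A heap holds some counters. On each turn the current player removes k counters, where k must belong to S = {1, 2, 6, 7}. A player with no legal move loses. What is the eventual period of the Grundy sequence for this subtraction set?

8

n :  0  1  2  3  4  5  6  7  8  9 10 11 12 13 14 15 16 17
G :  0  1  2  0  1  2  3  4  0  1  2  0  1  2  3  4  0  1
G(n+8) = G(n) holds for n = 0,…,6 (a full window of length max(S) = 7), so the sequence is purely periodic with period 8.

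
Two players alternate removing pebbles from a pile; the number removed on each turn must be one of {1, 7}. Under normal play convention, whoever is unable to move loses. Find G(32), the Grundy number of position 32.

0

G(0) = 0
G(1) = mex{0} = 1
G(2) = mex{1} = 0
G(3) = mex{0} = 1
G(4) = mex{1} = 0
G(5) = mex{0} = 1
G(6) = mex{1} = 0
G(7) = mex{0,0} = 1
G(8) = mex{1,1} = 0
G(9) = mex{0,0} = 1
G(10) = mex{1,1} = 0
G(11) = mex{0,0} = 1
G(12) = mex{1,1} = 0
G(13) = mex{0,0} = 1
G(14) = mex{1,1} = 0
G(15) = mex{0,0} = 1
G(16) = mex{1,1} = 0
G(17) = mex{0,0} = 1
G(18) = mex{1,1} = 0
G(19) = mex{0,0} = 1
G(20) = mex{1,1} = 0
G(21) = mex{0,0} = 1
G(22) = mex{1,1} = 0
G(23) = mex{0,0} = 1
G(24) = mex{1,1} = 0
G(25) = mex{0,0} = 1
G(26) = mex{1,1} = 0
G(27) = mex{0,0} = 1
G(28) = mex{1,1} = 0
G(29) = mex{0,0} = 1
G(30) = mex{1,1} = 0
G(31) = mex{0,0} = 1
G(32) = mex{1,1} = 0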